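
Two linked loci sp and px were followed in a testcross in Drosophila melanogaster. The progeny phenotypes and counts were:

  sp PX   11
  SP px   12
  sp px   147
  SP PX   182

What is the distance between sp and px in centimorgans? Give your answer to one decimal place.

The two most frequent classes, SP PX (182) and sp px (147), are the parental types, so the F1 was SP PX / sp px.
The recombinant classes are SP px and sp PX: 12 + 11 = 23.
Recombination frequency = 23/352 = 0.0653 ≈ 6.5%, i.e. 6.5 centimorgans.

6.5 centimorgans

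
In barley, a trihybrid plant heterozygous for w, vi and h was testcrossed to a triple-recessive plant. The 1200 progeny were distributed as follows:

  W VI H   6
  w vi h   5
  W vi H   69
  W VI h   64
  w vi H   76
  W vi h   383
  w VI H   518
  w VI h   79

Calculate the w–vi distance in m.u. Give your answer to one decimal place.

The two most frequent reciprocal classes, W vi h and w VI H, are the parental types, so the F1 was W vi h / w VI H.
The two rarest classes, w vi h and W VI H, are the double crossovers. Comparing them with the parentals, only the w allele has switched, so w is the middle locus and the order is h – w – vi.
Crossovers in the w–vi interval produce the single-crossover classes W VI h and w vi H (64 + 76 = 140) plus the double crossovers (11).
RF(w–vi) = (140 + 11) / 1200 = 151/1200 = 0.1258 → 12.6 m.u.

12.6 m.u.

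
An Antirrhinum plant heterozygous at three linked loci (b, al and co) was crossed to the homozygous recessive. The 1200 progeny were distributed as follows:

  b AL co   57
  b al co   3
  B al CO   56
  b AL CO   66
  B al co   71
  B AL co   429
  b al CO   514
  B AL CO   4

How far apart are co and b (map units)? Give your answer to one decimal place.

10.0 map units

The two most frequent reciprocal classes, b al CO and B AL co, are the parental types, so the F1 was b al CO / B AL co.
The two rarest classes, b al co and B AL CO, are the double crossovers. Comparing them with the parentals, only the co allele has switched, so co is the middle locus and the order is al – co – b.
Crossovers in the co–b interval produce the single-crossover classes B al CO and b AL co (56 + 57 = 113) plus the double crossovers (7).
RF(co–b) = (113 + 7) / 1200 = 120/1200 = 0.1000 → 10.0 map units.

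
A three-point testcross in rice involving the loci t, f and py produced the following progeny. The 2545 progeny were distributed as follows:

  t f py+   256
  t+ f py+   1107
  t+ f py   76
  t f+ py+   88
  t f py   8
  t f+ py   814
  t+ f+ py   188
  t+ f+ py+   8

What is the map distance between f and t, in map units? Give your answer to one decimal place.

The two most frequent reciprocal classes, t+ f py+ and t f+ py, are the parental types, so the F1 was t+ f py+ / t f+ py.
The two rarest classes, t+ f+ py+ and t f py, are the double crossovers. Comparing them with the parentals, only the f allele has switched, so f is the middle locus and the order is py – f – t.
Crossovers in the f–t interval produce the single-crossover classes t f py+ and t+ f+ py (256 + 188 = 444) plus the double crossovers (16).
RF(f–t) = (444 + 16) / 2545 = 460/2545 = 0.1807 → 18.1 map units.

18.1 map units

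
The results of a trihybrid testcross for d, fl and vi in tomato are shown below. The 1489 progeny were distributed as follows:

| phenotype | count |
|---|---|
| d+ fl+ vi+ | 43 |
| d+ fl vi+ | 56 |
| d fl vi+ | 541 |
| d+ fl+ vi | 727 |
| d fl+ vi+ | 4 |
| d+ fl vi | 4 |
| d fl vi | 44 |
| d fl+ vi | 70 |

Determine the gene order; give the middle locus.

The two most frequent reciprocal classes, d fl vi+ and d+ fl+ vi, are the parental types, so the F1 was d fl vi+ / d+ fl+ vi.
The two rarest classes, d fl+ vi+ and d+ fl vi, are the double crossovers. Comparing them with the parentals, only the fl allele has switched, so fl is the middle locus and the order is vi – fl – d.

fl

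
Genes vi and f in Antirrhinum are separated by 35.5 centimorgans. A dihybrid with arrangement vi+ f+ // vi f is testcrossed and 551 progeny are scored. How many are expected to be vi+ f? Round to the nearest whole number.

98

A map distance of 35.5 centimorgans corresponds to a recombination frequency of 0.355.
The F1 is vi+ f+ / vi f, so vi+ f is a recombinant gamete class with expected frequency r/2 = 0.355/2 = 0.1775.
Expected number = 0.1775 × 551 = 97.80 ≈ 98.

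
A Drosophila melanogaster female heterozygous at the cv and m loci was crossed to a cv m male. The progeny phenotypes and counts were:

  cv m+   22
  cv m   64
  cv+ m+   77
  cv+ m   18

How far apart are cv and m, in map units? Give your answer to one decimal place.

22.1 map units

The two most frequent classes, cv+ m+ (77) and cv m (64), are the parental types, so the F1 was cv+ m+ / cv m.
The recombinant classes are cv+ m and cv m+: 18 + 22 = 40.
Recombination frequency = 40/181 = 0.2210 ≈ 22.1%, i.e. 22.1 map units.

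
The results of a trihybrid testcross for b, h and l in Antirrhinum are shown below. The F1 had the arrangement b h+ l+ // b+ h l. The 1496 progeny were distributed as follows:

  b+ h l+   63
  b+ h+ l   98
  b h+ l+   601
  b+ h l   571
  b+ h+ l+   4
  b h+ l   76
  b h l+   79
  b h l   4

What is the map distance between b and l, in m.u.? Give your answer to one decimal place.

9.8 m.u.

The two rarest classes, b+ h+ l+ and b h l, are the double crossovers. Comparing them with the parentals, only the b allele has switched, so b is the middle locus and the order is l – b – h.
Crossovers in the l–b interval produce the single-crossover classes b h+ l and b+ h l+ (76 + 63 = 139) plus the double crossovers (8).
RF(l–b) = (139 + 8) / 1496 = 147/1496 = 0.0983 → 9.8 m.u.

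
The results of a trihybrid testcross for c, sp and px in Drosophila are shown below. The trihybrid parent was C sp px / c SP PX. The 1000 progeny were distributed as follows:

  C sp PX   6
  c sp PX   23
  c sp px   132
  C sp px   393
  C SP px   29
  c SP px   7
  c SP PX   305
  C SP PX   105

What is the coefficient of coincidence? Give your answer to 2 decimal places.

The two rarest classes, C sp PX and c SP px, are the double crossovers. Comparing them with the parentals, only the px allele has switched, so px is the middle locus and the order is c – px – sp.
c–px: (237 + 13)/1000 = 0.2500; px–sp: (52 + 13)/1000 = 0.0650.
Expected DCO frequency = 0.2500 × 0.0650 ≈ 0.01625; observed = 13/1000 ≈ 0.01300.
Coefficient of coincidence = 0.01300/0.01625 ≈ 0.80.

0.80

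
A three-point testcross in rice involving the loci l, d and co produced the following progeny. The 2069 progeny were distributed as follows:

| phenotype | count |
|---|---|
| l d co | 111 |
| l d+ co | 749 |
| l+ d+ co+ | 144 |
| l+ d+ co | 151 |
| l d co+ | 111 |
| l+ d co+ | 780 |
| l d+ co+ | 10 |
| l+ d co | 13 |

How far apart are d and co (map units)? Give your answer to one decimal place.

The two most frequent reciprocal classes, l+ d co+ and l d+ co, are the parental types, so the F1 was l+ d co+ / l d+ co.
The two rarest classes, l+ d co and l d+ co+, are the double crossovers. Comparing them with the parentals, only the co allele has switched, so co is the middle locus and the order is d – co – l.
Crossovers in the d–co interval produce the single-crossover classes l+ d+ co+ and l d co (144 + 111 = 255) plus the double crossovers (23).
RF(d–co) = (255 + 23) / 2069 = 278/2069 = 0.1344 → 13.4 map units.

13.4 map units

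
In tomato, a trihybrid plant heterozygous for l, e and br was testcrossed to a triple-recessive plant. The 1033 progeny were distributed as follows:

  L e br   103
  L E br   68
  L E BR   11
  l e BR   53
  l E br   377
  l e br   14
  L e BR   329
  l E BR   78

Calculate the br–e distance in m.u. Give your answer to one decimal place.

19.9 m.u.

The two most frequent reciprocal classes, L e BR and l E br, are the parental types, so the F1 was L e BR / l E br.
The two rarest classes, L E BR and l e br, are the double crossovers. Comparing them with the parentals, only the e allele has switched, so e is the middle locus and the order is br – e – l.
Crossovers in the br–e interval produce the single-crossover classes L e br and l E BR (103 + 78 = 181) plus the double crossovers (25).
RF(br–e) = (181 + 25) / 1033 = 206/1033 = 0.1994 → 19.9 m.u.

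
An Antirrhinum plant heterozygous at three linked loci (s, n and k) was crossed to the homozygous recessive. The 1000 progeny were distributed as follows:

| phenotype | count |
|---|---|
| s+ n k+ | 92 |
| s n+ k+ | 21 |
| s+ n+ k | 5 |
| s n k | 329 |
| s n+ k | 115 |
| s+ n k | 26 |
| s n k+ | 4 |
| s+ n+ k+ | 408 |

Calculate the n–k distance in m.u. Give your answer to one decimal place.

The two most frequent reciprocal classes, s n k and s+ n+ k+, are the parental types, so the F1 was s n k / s+ n+ k+.
The two rarest classes, s n k+ and s+ n+ k, are the double crossovers. Comparing them with the parentals, only the k allele has switched, so k is the middle locus and the order is n – k – s.
Crossovers in the n–k interval produce the single-crossover classes s n+ k and s+ n k+ (115 + 92 = 207) plus the double crossovers (9).
RF(n–k) = (207 + 9) / 1000 = 216/1000 = 0.2160 → 21.6 m.u.

21.6 m.u.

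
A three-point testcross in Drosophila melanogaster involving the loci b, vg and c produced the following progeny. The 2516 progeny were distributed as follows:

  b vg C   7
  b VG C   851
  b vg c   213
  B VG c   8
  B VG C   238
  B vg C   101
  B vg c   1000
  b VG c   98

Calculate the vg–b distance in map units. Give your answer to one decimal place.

18.5 map units

The two most frequent reciprocal classes, b VG C and B vg c, are the parental types, so the F1 was b VG C / B vg c.
The two rarest classes, b vg C and B VG c, are the double crossovers. Comparing them with the parentals, only the vg allele has switched, so vg is the middle locus and the order is c – vg – b.
Crossovers in the vg–b interval produce the single-crossover classes B VG C and b vg c (238 + 213 = 451) plus the double crossovers (15).
RF(vg–b) = (451 + 15) / 2516 = 466/2516 = 0.1852 → 18.5 map units.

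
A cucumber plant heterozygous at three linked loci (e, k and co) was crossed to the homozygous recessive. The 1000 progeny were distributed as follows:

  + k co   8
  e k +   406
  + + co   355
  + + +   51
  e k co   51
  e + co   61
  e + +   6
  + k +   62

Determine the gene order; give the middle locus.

k

The two most frequent reciprocal classes, e k + and + + co, are the parental types, so the F1 was e k + / + + co.
The two rarest classes, e + + and + k co, are the double crossovers. Comparing them with the parentals, only the k allele has switched, so k is the middle locus and the order is co – k – e.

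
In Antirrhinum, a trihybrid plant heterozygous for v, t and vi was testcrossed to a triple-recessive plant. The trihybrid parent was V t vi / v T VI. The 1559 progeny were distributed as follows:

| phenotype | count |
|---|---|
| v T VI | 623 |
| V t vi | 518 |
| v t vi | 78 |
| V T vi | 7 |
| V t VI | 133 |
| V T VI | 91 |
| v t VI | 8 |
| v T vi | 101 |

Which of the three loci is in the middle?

The two rarest classes, V T vi and v t VI, are the double crossovers. Comparing them with the parentals, only the t allele has switched, so t is the middle locus and the order is vi – t – v.

t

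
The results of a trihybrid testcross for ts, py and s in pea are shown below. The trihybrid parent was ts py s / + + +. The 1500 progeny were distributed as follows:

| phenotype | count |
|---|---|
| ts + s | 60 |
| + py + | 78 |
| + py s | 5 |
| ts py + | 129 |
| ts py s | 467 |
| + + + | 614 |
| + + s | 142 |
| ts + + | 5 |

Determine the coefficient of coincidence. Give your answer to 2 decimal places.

0.36

The two rarest classes, + py s and ts + +, are the double crossovers. Comparing them with the parentals, only the ts allele has switched, so ts is the middle locus and the order is py – ts – s.
py–ts: (138 + 10)/1500 = 0.0987; ts–s: (271 + 10)/1500 = 0.1873.
Expected DCO frequency = 0.0987 × 0.1873 ≈ 0.01849; observed = 10/1500 ≈ 0.00667.
Coefficient of coincidence = 0.00667/0.01849 ≈ 0.36.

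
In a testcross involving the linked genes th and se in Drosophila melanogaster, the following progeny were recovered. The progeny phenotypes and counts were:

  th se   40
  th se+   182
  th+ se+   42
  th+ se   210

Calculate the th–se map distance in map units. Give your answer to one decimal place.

17.3 map units

The two most frequent classes, th+ se (210) and th se+ (182), are the parental types, so the F1 was th+ se / th se+.
The recombinant classes are th+ se+ and th se: 42 + 40 = 82.
Recombination frequency = 82/474 = 0.1730 ≈ 17.3%, i.e. 17.3 map units.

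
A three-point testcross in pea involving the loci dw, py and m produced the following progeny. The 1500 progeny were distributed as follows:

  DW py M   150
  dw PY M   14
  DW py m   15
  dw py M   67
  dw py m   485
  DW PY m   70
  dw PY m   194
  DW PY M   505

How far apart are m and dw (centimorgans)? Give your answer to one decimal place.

11.1 centimorgans

The two most frequent reciprocal classes, DW PY M and dw py m, are the parental types, so the F1 was DW PY M / dw py m.
The two rarest classes, dw PY M and DW py m, are the double crossovers. Comparing them with the parentals, only the dw allele has switched, so dw is the middle locus and the order is m – dw – py.
Crossovers in the m–dw interval produce the single-crossover classes DW PY m and dw py M (70 + 67 = 137) plus the double crossovers (29).
RF(m–dw) = (137 + 29) / 1500 = 166/1500 = 0.1107 → 11.1 centimorgans.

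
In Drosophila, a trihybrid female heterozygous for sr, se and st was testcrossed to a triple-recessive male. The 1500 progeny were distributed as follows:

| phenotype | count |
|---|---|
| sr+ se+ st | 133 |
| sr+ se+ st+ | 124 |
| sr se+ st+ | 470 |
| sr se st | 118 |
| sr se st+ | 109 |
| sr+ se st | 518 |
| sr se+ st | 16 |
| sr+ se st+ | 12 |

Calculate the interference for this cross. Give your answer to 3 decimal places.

The two most frequent reciprocal classes, sr+ se st and sr se+ st+, are the parental types, so the F1 was sr+ se st / sr se+ st+.
The two rarest classes, sr+ se st+ and sr se+ st, are the double crossovers. Comparing them with the parentals, only the st allele has switched, so st is the middle locus and the order is sr – st – se.
sr–st: (242 + 28)/1500 = 0.1800; st–se: (242 + 28)/1500 = 0.1800.
Expected DCO frequency = 0.1800 × 0.1800 ≈ 0.03240; observed = 28/1500 ≈ 0.01867.
Coefficient of coincidence = 0.01867/0.03240 ≈ 0.576; interference = 1 − 0.576 = 0.424.

0.424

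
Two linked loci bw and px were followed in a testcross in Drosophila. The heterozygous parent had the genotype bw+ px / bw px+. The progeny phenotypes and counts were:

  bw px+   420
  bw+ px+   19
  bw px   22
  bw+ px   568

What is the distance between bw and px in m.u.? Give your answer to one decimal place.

4.0 m.u.

The recombinant classes are bw+ px+ and bw px: 19 + 22 = 41.
Recombination frequency = 41/1029 = 0.0398 ≈ 4.0%, i.e. 4.0 m.u.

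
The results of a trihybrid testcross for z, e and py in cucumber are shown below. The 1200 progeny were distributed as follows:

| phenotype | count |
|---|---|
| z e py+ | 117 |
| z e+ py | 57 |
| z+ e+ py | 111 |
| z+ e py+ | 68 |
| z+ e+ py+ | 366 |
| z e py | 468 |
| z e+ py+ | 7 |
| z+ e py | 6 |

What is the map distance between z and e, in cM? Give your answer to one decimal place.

The two most frequent reciprocal classes, z+ e+ py+ and z e py, are the parental types, so the F1 was z+ e+ py+ / z e py.
The two rarest classes, z e+ py+ and z+ e py, are the double crossovers. Comparing them with the parentals, only the z allele has switched, so z is the middle locus and the order is py – z – e.
Crossovers in the z–e interval produce the single-crossover classes z+ e py+ and z e+ py (68 + 57 = 125) plus the double crossovers (13).
RF(z–e) = (125 + 13) / 1200 = 138/1200 = 0.1150 → 11.5 cM.

11.5 cM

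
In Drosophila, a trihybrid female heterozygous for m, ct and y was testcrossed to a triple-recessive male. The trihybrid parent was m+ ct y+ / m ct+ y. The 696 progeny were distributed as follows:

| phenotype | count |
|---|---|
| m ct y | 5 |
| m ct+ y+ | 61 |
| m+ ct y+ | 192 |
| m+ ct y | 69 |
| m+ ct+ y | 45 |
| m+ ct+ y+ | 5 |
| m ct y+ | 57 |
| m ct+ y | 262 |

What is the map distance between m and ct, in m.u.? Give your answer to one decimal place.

16.1 m.u.

The two rarest classes, m+ ct+ y+ and m ct y, are the double crossovers. Comparing them with the parentals, only the ct allele has switched, so ct is the middle locus and the order is y – ct – m.
Crossovers in the ct–m interval produce the single-crossover classes m ct y+ and m+ ct+ y (57 + 45 = 102) plus the double crossovers (10).
RF(ct–m) = (102 + 10) / 696 = 112/696 = 0.1609 → 16.1 m.u.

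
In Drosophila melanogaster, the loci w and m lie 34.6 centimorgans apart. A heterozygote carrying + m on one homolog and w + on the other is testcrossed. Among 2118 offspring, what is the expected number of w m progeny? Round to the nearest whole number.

A map distance of 34.6 centimorgans corresponds to a recombination frequency of 0.346.
The F1 is + m / w +, so w m is a recombinant gamete class with expected frequency r/2 = 0.346/2 = 0.1730.
Expected number = 0.1730 × 2118 = 366.41 ≈ 366.

366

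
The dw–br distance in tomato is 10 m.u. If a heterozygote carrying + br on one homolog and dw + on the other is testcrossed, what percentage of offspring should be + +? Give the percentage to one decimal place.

5.0%

A map distance of 10 m.u. corresponds to a recombination frequency of 0.100.
The F1 is + br / dw +, so + + is a recombinant gamete class with expected frequency r/2 = 0.100/2 = 0.0500.
That is 0.0500 = 5.0% of the progeny.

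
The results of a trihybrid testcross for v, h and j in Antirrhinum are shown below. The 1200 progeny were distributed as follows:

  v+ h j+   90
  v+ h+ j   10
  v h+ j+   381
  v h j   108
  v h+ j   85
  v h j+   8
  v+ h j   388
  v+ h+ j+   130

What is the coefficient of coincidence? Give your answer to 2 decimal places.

0.44

The two most frequent reciprocal classes, v h+ j+ and v+ h j, are the parental types, so the F1 was v h+ j+ / v+ h j.
The two rarest classes, v h j+ and v+ h+ j, are the double crossovers. Comparing them with the parentals, only the h allele has switched, so h is the middle locus and the order is v – h – j.
v–h: (238 + 18)/1200 = 0.2133; h–j: (175 + 18)/1200 = 0.1608.
Expected DCO frequency = 0.2133 × 0.1608 ≈ 0.03430; observed = 18/1200 ≈ 0.01500.
Coefficient of coincidence = 0.01500/0.03430 ≈ 0.44.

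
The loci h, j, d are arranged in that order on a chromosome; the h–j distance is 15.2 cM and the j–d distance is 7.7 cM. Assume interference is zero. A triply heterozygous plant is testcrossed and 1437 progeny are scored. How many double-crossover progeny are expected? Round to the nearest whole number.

Map distances give recombination frequencies of 0.152 and 0.077 for the two intervals.
With no interference, expected double-crossover frequency = 0.152 × 0.077 = 0.01170.
Expected number = 0.01170 × 1437 = 16.82 ≈ 17.

17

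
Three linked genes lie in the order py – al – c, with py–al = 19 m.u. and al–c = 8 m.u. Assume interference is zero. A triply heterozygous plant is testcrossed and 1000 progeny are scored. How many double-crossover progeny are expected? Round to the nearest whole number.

Map distances give recombination frequencies of 0.190 and 0.080 for the two intervals.
With no interference, expected double-crossover frequency = 0.190 × 0.080 = 0.01520.
Expected number = 0.01520 × 1000 = 15.20 ≈ 15.

15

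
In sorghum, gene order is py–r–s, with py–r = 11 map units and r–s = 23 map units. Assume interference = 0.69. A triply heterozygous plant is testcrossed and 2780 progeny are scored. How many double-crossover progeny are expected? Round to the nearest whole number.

22

Map distances give recombination frequencies of 0.110 and 0.230 for the two intervals.
With interference 0.69 (so coincidence = 0.31), expected double-crossover frequency = 0.110 × 0.230 × 0.31 = 0.00784.
Expected number = 0.00784 × 2780 = 21.80 ≈ 22.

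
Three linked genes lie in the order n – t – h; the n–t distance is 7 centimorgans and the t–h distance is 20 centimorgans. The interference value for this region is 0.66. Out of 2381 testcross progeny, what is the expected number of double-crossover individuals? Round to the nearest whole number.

11

Map distances give recombination frequencies of 0.070 and 0.200 for the two intervals.
With interference 0.66 (so coincidence = 0.34), expected double-crossover frequency = 0.070 × 0.200 × 0.34 = 0.00476.
Expected number = 0.00476 × 2381 = 11.33 ≈ 11.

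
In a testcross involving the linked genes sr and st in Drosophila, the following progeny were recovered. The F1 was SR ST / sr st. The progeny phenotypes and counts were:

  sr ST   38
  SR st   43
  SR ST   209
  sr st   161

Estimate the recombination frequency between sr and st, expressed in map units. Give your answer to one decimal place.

The recombinant classes are SR st and sr ST: 43 + 38 = 81.
Recombination frequency = 81/451 = 0.1796 ≈ 18.0%, i.e. 18.0 map units.

18.0 map units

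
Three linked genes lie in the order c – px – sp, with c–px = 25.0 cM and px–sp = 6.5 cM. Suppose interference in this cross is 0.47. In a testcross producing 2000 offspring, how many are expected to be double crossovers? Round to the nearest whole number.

17

Map distances give recombination frequencies of 0.250 and 0.065 for the two intervals.
With interference 0.47 (so coincidence = 0.53), expected double-crossover frequency = 0.250 × 0.065 × 0.53 = 0.00861.
Expected number = 0.00861 × 2000 = 17.23 ≈ 17.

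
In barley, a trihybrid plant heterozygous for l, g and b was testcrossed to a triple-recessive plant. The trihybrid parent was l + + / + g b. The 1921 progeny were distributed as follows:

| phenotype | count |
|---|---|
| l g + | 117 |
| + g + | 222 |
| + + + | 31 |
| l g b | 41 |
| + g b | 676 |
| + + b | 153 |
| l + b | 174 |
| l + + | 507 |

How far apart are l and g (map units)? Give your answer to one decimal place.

The two rarest classes, + + + and l g b, are the double crossovers. Comparing them with the parentals, only the l allele has switched, so l is the middle locus and the order is g – l – b.
Crossovers in the g–l interval produce the single-crossover classes l g + and + + b (117 + 153 = 270) plus the double crossovers (72).
RF(g–l) = (270 + 72) / 1921 = 342/1921 = 0.1780 → 17.8 map units.

17.8 map units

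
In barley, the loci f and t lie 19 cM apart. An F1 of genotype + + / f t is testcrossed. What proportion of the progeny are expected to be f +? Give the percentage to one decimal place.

A map distance of 19 cM corresponds to a recombination frequency of 0.190.
The F1 is + + / f t, so f + is a recombinant gamete class with expected frequency r/2 = 0.190/2 = 0.0950.
That is 0.0950 = 9.5% of the progeny.

9.5%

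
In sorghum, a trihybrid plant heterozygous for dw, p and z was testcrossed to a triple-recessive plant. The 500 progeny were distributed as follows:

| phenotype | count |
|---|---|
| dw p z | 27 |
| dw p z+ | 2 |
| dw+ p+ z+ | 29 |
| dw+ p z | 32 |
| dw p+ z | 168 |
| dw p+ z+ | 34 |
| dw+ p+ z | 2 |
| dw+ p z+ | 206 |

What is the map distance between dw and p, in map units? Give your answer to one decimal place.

The two most frequent reciprocal classes, dw p+ z and dw+ p z+, are the parental types, so the F1 was dw p+ z / dw+ p z+.
The two rarest classes, dw+ p+ z and dw p z+, are the double crossovers. Comparing them with the parentals, only the dw allele has switched, so dw is the middle locus and the order is z – dw – p.
Crossovers in the dw–p interval produce the single-crossover classes dw p z and dw+ p+ z+ (27 + 29 = 56) plus the double crossovers (4).
RF(dw–p) = (56 + 4) / 500 = 60/500 = 0.1200 → 12.0 map units.

12.0 map units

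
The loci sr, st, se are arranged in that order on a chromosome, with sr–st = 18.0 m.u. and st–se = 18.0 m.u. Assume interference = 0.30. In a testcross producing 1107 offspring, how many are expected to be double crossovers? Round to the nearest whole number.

25

Map distances give recombination frequencies of 0.180 and 0.180 for the two intervals.
With interference 0.30 (so coincidence = 0.70), expected double-crossover frequency = 0.180 × 0.180 × 0.70 = 0.02268.
Expected number = 0.02268 × 1107 = 25.11 ≈ 25.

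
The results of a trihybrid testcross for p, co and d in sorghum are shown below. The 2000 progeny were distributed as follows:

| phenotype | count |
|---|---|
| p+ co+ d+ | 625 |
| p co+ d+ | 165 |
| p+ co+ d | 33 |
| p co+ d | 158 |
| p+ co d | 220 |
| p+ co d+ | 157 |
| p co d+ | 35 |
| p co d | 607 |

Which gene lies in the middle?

The two most frequent reciprocal classes, p+ co+ d+ and p co d, are the parental types, so the F1 was p+ co+ d+ / p co d.
The two rarest classes, p+ co+ d and p co d+, are the double crossovers. Comparing them with the parentals, only the d allele has switched, so d is the middle locus and the order is co – d – p.

d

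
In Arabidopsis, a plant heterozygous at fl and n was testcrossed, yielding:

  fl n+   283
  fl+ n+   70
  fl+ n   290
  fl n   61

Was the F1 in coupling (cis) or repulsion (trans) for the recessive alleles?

The two most frequent classes are fl+ n (290) and fl n+ (283); these are the parental (non-recombinant) types.
So the F1 carried fl+ n on one chromosome and fl n+ on the other — the recessive alleles are on opposite chromosomes (trans / repulsion).

trans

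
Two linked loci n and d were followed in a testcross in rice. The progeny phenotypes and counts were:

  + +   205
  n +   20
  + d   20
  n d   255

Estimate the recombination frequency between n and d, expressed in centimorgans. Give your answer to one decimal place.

The two most frequent classes, + + (205) and n d (255), are the parental types, so the F1 was + + / n d.
The recombinant classes are + d and n +: 20 + 20 = 40.
Recombination frequency = 40/500 = 0.0800 ≈ 8.0%, i.e. 8.0 centimorgans.

8.0 centimorgans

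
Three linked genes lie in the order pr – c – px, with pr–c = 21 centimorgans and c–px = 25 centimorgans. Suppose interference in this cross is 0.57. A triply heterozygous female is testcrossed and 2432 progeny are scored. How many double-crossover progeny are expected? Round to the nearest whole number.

Map distances give recombination frequencies of 0.210 and 0.250 for the two intervals.
With interference 0.57 (so coincidence = 0.43), expected double-crossover frequency = 0.210 × 0.250 × 0.43 = 0.02258.
Expected number = 0.02258 × 2432 = 54.90 ≈ 55.

55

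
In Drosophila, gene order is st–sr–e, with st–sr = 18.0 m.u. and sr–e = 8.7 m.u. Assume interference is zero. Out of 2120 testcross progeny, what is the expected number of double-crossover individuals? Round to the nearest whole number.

33

Map distances give recombination frequencies of 0.180 and 0.087 for the two intervals.
With no interference, expected double-crossover frequency = 0.180 × 0.087 = 0.01566.
Expected number = 0.01566 × 2120 = 33.20 ≈ 33.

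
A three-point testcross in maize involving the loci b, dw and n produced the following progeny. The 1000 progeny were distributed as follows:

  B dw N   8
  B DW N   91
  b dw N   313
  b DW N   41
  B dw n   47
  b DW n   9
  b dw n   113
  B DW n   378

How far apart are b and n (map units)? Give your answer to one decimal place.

22.1 map units

The two most frequent reciprocal classes, B DW n and b dw N, are the parental types, so the F1 was B DW n / b dw N.
The two rarest classes, b DW n and B dw N, are the double crossovers. Comparing them with the parentals, only the b allele has switched, so b is the middle locus and the order is n – b – dw.
Crossovers in the n–b interval produce the single-crossover classes B DW N and b dw n (91 + 113 = 204) plus the double crossovers (17).
RF(n–b) = (204 + 17) / 1000 = 221/1000 = 0.2210 → 22.1 map units.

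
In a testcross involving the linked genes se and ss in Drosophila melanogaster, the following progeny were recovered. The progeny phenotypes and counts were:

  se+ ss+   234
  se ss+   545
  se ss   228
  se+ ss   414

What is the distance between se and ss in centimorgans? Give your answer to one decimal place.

32.5 centimorgans

The two most frequent classes, se+ ss (414) and se ss+ (545), are the parental types, so the F1 was se+ ss / se ss+.
The recombinant classes are se+ ss+ and se ss: 234 + 228 = 462.
Recombination frequency = 462/1421 = 0.3251 ≈ 32.5%, i.e. 32.5 centimorgans.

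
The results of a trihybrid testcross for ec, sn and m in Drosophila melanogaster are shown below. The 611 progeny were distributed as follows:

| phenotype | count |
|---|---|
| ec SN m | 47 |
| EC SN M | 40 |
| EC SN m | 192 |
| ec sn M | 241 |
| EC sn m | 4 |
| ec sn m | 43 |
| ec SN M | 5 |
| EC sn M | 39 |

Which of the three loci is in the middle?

sn

The two most frequent reciprocal classes, EC SN m and ec sn M, are the parental types, so the F1 was EC SN m / ec sn M.
The two rarest classes, EC sn m and ec SN M, are the double crossovers. Comparing them with the parentals, only the sn allele has switched, so sn is the middle locus and the order is ec – sn – m.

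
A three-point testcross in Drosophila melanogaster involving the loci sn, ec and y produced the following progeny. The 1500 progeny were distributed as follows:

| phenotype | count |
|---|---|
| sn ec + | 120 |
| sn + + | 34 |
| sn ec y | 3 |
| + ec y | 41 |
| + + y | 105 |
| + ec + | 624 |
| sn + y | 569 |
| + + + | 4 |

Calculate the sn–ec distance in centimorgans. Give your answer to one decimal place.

The two most frequent reciprocal classes, + ec + and sn + y, are the parental types, so the F1 was + ec + / sn + y.
The two rarest classes, + + + and sn ec y, are the double crossovers. Comparing them with the parentals, only the ec allele has switched, so ec is the middle locus and the order is sn – ec – y.
Crossovers in the sn–ec interval produce the single-crossover classes sn ec + and + + y (120 + 105 = 225) plus the double crossovers (7).
RF(sn–ec) = (225 + 7) / 1500 = 232/1500 = 0.1547 → 15.5 centimorgans.

15.5 centimorgans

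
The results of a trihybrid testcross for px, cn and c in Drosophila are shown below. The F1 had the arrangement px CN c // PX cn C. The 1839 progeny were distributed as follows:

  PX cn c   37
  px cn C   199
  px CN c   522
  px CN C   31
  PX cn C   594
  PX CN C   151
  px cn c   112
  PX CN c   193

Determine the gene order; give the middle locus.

The two rarest classes, px CN C and PX cn c, are the double crossovers. Comparing them with the parentals, only the c allele has switched, so c is the middle locus and the order is px – c – cn.

c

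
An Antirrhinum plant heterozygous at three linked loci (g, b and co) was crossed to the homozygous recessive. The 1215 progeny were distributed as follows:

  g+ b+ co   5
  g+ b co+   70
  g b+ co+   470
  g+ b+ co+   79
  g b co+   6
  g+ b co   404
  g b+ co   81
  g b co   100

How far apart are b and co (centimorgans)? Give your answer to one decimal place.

The two most frequent reciprocal classes, g+ b co and g b+ co+, are the parental types, so the F1 was g+ b co / g b+ co+.
The two rarest classes, g+ b+ co and g b co+, are the double crossovers. Comparing them with the parentals, only the b allele has switched, so b is the middle locus and the order is g – b – co.
Crossovers in the b–co interval produce the single-crossover classes g+ b co+ and g b+ co (70 + 81 = 151) plus the double crossovers (11).
RF(b–co) = (151 + 11) / 1215 = 162/1215 = 0.1333 → 13.3 centimorgans.

13.3 centimorgans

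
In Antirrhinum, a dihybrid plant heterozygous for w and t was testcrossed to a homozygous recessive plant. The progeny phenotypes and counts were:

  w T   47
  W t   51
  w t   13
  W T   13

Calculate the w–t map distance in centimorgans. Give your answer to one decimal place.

21.0 centimorgans

The two most frequent classes, W t (51) and w T (47), are the parental types, so the F1 was W t / w T.
The recombinant classes are W T and w t: 13 + 13 = 26.
Recombination frequency = 26/124 = 0.2097 ≈ 21.0%, i.e. 21.0 centimorgans.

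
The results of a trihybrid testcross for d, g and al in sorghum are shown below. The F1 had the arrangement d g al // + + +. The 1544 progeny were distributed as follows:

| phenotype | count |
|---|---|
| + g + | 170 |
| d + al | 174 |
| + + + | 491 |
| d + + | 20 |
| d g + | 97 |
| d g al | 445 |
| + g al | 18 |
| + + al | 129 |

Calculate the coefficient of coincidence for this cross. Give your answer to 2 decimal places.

0.58

The two rarest classes, + g al and d + +, are the double crossovers. Comparing them with the parentals, only the d allele has switched, so d is the middle locus and the order is g – d – al.
g–d: (344 + 38)/1544 = 0.2474; d–al: (226 + 38)/1544 = 0.1710.
Expected DCO frequency = 0.2474 × 0.1710 ≈ 0.04231; observed = 38/1544 ≈ 0.02461.
Coefficient of coincidence = 0.02461/0.04231 ≈ 0.58.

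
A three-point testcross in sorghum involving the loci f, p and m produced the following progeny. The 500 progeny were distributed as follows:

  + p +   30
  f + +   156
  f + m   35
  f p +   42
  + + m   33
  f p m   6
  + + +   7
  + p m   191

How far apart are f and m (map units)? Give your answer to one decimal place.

The two most frequent reciprocal classes, f + + and + p m, are the parental types, so the F1 was f + + / + p m.
The two rarest classes, + + + and f p m, are the double crossovers. Comparing them with the parentals, only the f allele has switched, so f is the middle locus and the order is p – f – m.
Crossovers in the f–m interval produce the single-crossover classes f + m and + p + (35 + 30 = 65) plus the double crossovers (13).
RF(f–m) = (65 + 13) / 500 = 78/500 = 0.1560 → 15.6 map units.

15.6 map units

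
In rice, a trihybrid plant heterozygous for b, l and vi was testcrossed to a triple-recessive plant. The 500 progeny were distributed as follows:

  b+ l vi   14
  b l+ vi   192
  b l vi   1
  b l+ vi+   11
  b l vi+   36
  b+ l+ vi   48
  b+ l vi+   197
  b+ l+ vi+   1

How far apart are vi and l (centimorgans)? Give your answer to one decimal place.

5.4 centimorgans

The two most frequent reciprocal classes, b l+ vi and b+ l vi+, are the parental types, so the F1 was b l+ vi / b+ l vi+.
The two rarest classes, b l vi and b+ l+ vi+, are the double crossovers. Comparing them with the parentals, only the l allele has switched, so l is the middle locus and the order is vi – l – b.
Crossovers in the vi–l interval produce the single-crossover classes b l+ vi+ and b+ l vi (11 + 14 = 25) plus the double crossovers (2).
RF(vi–l) = (25 + 2) / 500 = 27/500 = 0.0540 → 5.4 centimorgans.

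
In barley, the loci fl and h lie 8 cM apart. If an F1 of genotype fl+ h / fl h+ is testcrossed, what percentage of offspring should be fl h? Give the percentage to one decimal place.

4.0%

A map distance of 8 cM corresponds to a recombination frequency of 0.080.
The F1 is fl+ h / fl h+, so fl h is a recombinant gamete class with expected frequency r/2 = 0.080/2 = 0.0400.
That is 0.0400 = 4.0% of the progeny.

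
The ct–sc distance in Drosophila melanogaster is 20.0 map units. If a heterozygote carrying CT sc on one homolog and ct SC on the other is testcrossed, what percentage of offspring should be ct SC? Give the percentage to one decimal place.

A map distance of 20.0 map units corresponds to a recombination frequency of 0.200.
The F1 is CT sc / ct SC, so ct SC is a parental gamete class with expected frequency (1 − r)/2 = 0.800/2 = 0.4000.
That is 0.4000 = 40.0% of the progeny.

40.0%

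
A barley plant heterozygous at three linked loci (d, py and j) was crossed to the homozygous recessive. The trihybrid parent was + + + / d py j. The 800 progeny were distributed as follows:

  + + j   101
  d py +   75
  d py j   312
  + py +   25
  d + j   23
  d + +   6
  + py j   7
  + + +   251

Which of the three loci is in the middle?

d

The two rarest classes, d + + and + py j, are the double crossovers. Comparing them with the parentals, only the d allele has switched, so d is the middle locus and the order is j – d – py.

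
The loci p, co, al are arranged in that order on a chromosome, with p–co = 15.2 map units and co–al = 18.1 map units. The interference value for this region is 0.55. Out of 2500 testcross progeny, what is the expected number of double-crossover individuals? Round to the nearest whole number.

31

Map distances give recombination frequencies of 0.152 and 0.181 for the two intervals.
With interference 0.55 (so coincidence = 0.45), expected double-crossover frequency = 0.152 × 0.181 × 0.45 = 0.01238.
Expected number = 0.01238 × 2500 = 30.95 ≈ 31.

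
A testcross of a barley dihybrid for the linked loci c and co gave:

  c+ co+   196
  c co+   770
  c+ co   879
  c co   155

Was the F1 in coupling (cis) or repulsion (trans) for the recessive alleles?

trans

The two most frequent classes are c+ co (879) and c co+ (770); these are the parental (non-recombinant) types.
So the F1 carried c+ co on one chromosome and c co+ on the other — the recessive alleles are on opposite chromosomes (trans / repulsion).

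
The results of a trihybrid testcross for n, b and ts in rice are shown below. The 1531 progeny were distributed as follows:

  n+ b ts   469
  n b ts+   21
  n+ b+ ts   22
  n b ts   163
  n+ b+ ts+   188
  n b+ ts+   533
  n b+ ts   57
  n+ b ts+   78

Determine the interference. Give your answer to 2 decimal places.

0.06

The two most frequent reciprocal classes, n+ b ts and n b+ ts+, are the parental types, so the F1 was n+ b ts / n b+ ts+.
The two rarest classes, n+ b+ ts and n b ts+, are the double crossovers. Comparing them with the parentals, only the b allele has switched, so b is the middle locus and the order is ts – b – n.
ts–b: (135 + 43)/1531 = 0.1163; b–n: (351 + 43)/1531 = 0.2573.
Expected DCO frequency = 0.1163 × 0.2573 ≈ 0.02992; observed = 43/1531 ≈ 0.02809.
Coefficient of coincidence = 0.02809/0.02992 ≈ 0.94; interference = 1 − 0.94 = 0.06.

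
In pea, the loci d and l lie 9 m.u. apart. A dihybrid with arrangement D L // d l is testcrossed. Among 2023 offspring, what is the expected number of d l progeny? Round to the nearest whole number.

A map distance of 9 m.u. corresponds to a recombination frequency of 0.090.
The F1 is D L / d l, so d l is a parental gamete class with expected frequency (1 − r)/2 = 0.910/2 = 0.4550.
Expected number = 0.4550 × 2023 = 920.47 ≈ 920.

920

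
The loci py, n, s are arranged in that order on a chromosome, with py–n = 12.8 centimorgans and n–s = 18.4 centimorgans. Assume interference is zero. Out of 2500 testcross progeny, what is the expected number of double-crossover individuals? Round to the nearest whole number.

Map distances give recombination frequencies of 0.128 and 0.184 for the two intervals.
With no interference, expected double-crossover frequency = 0.128 × 0.184 = 0.02355.
Expected number = 0.02355 × 2500 = 58.88 ≈ 59.

59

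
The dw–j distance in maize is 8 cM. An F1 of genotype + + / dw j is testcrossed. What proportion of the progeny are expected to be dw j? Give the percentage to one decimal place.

46.0%

A map distance of 8 cM corresponds to a recombination frequency of 0.080.
The F1 is + + / dw j, so dw j is a parental gamete class with expected frequency (1 − r)/2 = 0.920/2 = 0.4600.
That is 0.4600 = 46.0% of the progeny.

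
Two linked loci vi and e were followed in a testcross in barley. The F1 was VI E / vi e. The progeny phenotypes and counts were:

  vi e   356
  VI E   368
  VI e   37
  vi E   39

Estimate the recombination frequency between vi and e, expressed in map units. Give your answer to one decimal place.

9.5 map units

The recombinant classes are VI e and vi E: 37 + 39 = 76.
Recombination frequency = 76/800 = 0.0950 ≈ 9.5%, i.e. 9.5 map units.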